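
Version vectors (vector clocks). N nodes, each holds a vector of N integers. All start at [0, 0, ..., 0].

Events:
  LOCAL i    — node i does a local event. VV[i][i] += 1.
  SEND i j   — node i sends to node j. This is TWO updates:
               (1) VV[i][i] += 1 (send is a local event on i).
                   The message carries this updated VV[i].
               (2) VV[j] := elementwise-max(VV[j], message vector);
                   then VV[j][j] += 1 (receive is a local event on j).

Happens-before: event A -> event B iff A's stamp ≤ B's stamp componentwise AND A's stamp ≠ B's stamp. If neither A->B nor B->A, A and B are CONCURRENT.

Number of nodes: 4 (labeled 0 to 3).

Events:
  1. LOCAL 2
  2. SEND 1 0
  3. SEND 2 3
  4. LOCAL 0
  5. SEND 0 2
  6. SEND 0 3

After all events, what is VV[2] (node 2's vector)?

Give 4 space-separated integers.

Answer: 3 1 3 0

Derivation:
Initial: VV[0]=[0, 0, 0, 0]
Initial: VV[1]=[0, 0, 0, 0]
Initial: VV[2]=[0, 0, 0, 0]
Initial: VV[3]=[0, 0, 0, 0]
Event 1: LOCAL 2: VV[2][2]++ -> VV[2]=[0, 0, 1, 0]
Event 2: SEND 1->0: VV[1][1]++ -> VV[1]=[0, 1, 0, 0], msg_vec=[0, 1, 0, 0]; VV[0]=max(VV[0],msg_vec) then VV[0][0]++ -> VV[0]=[1, 1, 0, 0]
Event 3: SEND 2->3: VV[2][2]++ -> VV[2]=[0, 0, 2, 0], msg_vec=[0, 0, 2, 0]; VV[3]=max(VV[3],msg_vec) then VV[3][3]++ -> VV[3]=[0, 0, 2, 1]
Event 4: LOCAL 0: VV[0][0]++ -> VV[0]=[2, 1, 0, 0]
Event 5: SEND 0->2: VV[0][0]++ -> VV[0]=[3, 1, 0, 0], msg_vec=[3, 1, 0, 0]; VV[2]=max(VV[2],msg_vec) then VV[2][2]++ -> VV[2]=[3, 1, 3, 0]
Event 6: SEND 0->3: VV[0][0]++ -> VV[0]=[4, 1, 0, 0], msg_vec=[4, 1, 0, 0]; VV[3]=max(VV[3],msg_vec) then VV[3][3]++ -> VV[3]=[4, 1, 2, 2]
Final vectors: VV[0]=[4, 1, 0, 0]; VV[1]=[0, 1, 0, 0]; VV[2]=[3, 1, 3, 0]; VV[3]=[4, 1, 2, 2]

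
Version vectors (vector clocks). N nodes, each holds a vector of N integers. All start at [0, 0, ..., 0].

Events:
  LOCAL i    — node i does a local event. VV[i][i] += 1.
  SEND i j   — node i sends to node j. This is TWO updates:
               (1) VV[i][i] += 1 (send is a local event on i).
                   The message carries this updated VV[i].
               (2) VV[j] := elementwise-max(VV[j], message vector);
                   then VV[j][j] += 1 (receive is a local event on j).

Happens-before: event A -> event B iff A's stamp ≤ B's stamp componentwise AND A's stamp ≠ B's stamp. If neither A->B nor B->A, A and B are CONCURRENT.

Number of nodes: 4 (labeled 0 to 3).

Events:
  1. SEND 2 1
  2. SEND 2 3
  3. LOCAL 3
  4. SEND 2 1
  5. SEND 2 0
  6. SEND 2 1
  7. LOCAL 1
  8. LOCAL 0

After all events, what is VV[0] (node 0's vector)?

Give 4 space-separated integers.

Initial: VV[0]=[0, 0, 0, 0]
Initial: VV[1]=[0, 0, 0, 0]
Initial: VV[2]=[0, 0, 0, 0]
Initial: VV[3]=[0, 0, 0, 0]
Event 1: SEND 2->1: VV[2][2]++ -> VV[2]=[0, 0, 1, 0], msg_vec=[0, 0, 1, 0]; VV[1]=max(VV[1],msg_vec) then VV[1][1]++ -> VV[1]=[0, 1, 1, 0]
Event 2: SEND 2->3: VV[2][2]++ -> VV[2]=[0, 0, 2, 0], msg_vec=[0, 0, 2, 0]; VV[3]=max(VV[3],msg_vec) then VV[3][3]++ -> VV[3]=[0, 0, 2, 1]
Event 3: LOCAL 3: VV[3][3]++ -> VV[3]=[0, 0, 2, 2]
Event 4: SEND 2->1: VV[2][2]++ -> VV[2]=[0, 0, 3, 0], msg_vec=[0, 0, 3, 0]; VV[1]=max(VV[1],msg_vec) then VV[1][1]++ -> VV[1]=[0, 2, 3, 0]
Event 5: SEND 2->0: VV[2][2]++ -> VV[2]=[0, 0, 4, 0], msg_vec=[0, 0, 4, 0]; VV[0]=max(VV[0],msg_vec) then VV[0][0]++ -> VV[0]=[1, 0, 4, 0]
Event 6: SEND 2->1: VV[2][2]++ -> VV[2]=[0, 0, 5, 0], msg_vec=[0, 0, 5, 0]; VV[1]=max(VV[1],msg_vec) then VV[1][1]++ -> VV[1]=[0, 3, 5, 0]
Event 7: LOCAL 1: VV[1][1]++ -> VV[1]=[0, 4, 5, 0]
Event 8: LOCAL 0: VV[0][0]++ -> VV[0]=[2, 0, 4, 0]
Final vectors: VV[0]=[2, 0, 4, 0]; VV[1]=[0, 4, 5, 0]; VV[2]=[0, 0, 5, 0]; VV[3]=[0, 0, 2, 2]

Answer: 2 0 4 0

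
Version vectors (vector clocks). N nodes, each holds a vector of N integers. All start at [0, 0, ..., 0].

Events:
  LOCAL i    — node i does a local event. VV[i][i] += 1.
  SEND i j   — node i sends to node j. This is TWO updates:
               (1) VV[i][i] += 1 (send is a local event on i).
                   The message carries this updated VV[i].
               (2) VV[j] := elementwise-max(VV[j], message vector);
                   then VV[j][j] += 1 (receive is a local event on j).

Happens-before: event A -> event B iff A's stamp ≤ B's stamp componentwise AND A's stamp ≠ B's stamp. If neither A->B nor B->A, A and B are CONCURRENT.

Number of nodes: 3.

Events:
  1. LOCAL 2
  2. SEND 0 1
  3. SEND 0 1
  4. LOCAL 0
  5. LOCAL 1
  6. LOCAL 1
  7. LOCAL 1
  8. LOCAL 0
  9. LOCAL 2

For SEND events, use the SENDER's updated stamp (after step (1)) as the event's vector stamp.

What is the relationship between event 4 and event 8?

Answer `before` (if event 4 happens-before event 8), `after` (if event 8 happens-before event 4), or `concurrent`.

Answer: before

Derivation:
Initial: VV[0]=[0, 0, 0]
Initial: VV[1]=[0, 0, 0]
Initial: VV[2]=[0, 0, 0]
Event 1: LOCAL 2: VV[2][2]++ -> VV[2]=[0, 0, 1]
Event 2: SEND 0->1: VV[0][0]++ -> VV[0]=[1, 0, 0], msg_vec=[1, 0, 0]; VV[1]=max(VV[1],msg_vec) then VV[1][1]++ -> VV[1]=[1, 1, 0]
Event 3: SEND 0->1: VV[0][0]++ -> VV[0]=[2, 0, 0], msg_vec=[2, 0, 0]; VV[1]=max(VV[1],msg_vec) then VV[1][1]++ -> VV[1]=[2, 2, 0]
Event 4: LOCAL 0: VV[0][0]++ -> VV[0]=[3, 0, 0]
Event 5: LOCAL 1: VV[1][1]++ -> VV[1]=[2, 3, 0]
Event 6: LOCAL 1: VV[1][1]++ -> VV[1]=[2, 4, 0]
Event 7: LOCAL 1: VV[1][1]++ -> VV[1]=[2, 5, 0]
Event 8: LOCAL 0: VV[0][0]++ -> VV[0]=[4, 0, 0]
Event 9: LOCAL 2: VV[2][2]++ -> VV[2]=[0, 0, 2]
Event 4 stamp: [3, 0, 0]
Event 8 stamp: [4, 0, 0]
[3, 0, 0] <= [4, 0, 0]? True
[4, 0, 0] <= [3, 0, 0]? False
Relation: before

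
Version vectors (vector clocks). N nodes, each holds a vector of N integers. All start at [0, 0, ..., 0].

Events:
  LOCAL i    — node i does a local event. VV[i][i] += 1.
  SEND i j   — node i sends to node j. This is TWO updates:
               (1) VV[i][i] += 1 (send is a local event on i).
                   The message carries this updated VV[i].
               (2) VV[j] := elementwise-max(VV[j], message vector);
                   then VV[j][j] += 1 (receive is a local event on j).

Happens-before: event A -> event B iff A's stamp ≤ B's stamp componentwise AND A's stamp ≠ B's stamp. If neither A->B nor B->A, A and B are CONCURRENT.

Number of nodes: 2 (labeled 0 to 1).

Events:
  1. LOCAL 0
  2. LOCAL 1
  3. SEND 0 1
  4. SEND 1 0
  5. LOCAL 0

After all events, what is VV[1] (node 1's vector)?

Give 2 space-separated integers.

Answer: 2 3

Derivation:
Initial: VV[0]=[0, 0]
Initial: VV[1]=[0, 0]
Event 1: LOCAL 0: VV[0][0]++ -> VV[0]=[1, 0]
Event 2: LOCAL 1: VV[1][1]++ -> VV[1]=[0, 1]
Event 3: SEND 0->1: VV[0][0]++ -> VV[0]=[2, 0], msg_vec=[2, 0]; VV[1]=max(VV[1],msg_vec) then VV[1][1]++ -> VV[1]=[2, 2]
Event 4: SEND 1->0: VV[1][1]++ -> VV[1]=[2, 3], msg_vec=[2, 3]; VV[0]=max(VV[0],msg_vec) then VV[0][0]++ -> VV[0]=[3, 3]
Event 5: LOCAL 0: VV[0][0]++ -> VV[0]=[4, 3]
Final vectors: VV[0]=[4, 3]; VV[1]=[2, 3]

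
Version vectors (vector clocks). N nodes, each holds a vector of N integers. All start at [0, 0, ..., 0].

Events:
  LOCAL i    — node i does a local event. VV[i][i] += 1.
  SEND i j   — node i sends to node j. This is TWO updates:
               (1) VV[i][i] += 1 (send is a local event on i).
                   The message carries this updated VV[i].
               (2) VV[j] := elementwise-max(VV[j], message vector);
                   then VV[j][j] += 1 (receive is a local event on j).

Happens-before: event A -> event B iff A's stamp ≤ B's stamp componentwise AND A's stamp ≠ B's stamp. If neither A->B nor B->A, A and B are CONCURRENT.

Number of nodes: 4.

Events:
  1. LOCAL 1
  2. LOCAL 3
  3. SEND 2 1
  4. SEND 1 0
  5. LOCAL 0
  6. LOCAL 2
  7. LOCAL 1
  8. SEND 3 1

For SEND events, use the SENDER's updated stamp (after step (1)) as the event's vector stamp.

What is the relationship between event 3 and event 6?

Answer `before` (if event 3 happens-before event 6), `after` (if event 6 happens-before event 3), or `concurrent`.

Initial: VV[0]=[0, 0, 0, 0]
Initial: VV[1]=[0, 0, 0, 0]
Initial: VV[2]=[0, 0, 0, 0]
Initial: VV[3]=[0, 0, 0, 0]
Event 1: LOCAL 1: VV[1][1]++ -> VV[1]=[0, 1, 0, 0]
Event 2: LOCAL 3: VV[3][3]++ -> VV[3]=[0, 0, 0, 1]
Event 3: SEND 2->1: VV[2][2]++ -> VV[2]=[0, 0, 1, 0], msg_vec=[0, 0, 1, 0]; VV[1]=max(VV[1],msg_vec) then VV[1][1]++ -> VV[1]=[0, 2, 1, 0]
Event 4: SEND 1->0: VV[1][1]++ -> VV[1]=[0, 3, 1, 0], msg_vec=[0, 3, 1, 0]; VV[0]=max(VV[0],msg_vec) then VV[0][0]++ -> VV[0]=[1, 3, 1, 0]
Event 5: LOCAL 0: VV[0][0]++ -> VV[0]=[2, 3, 1, 0]
Event 6: LOCAL 2: VV[2][2]++ -> VV[2]=[0, 0, 2, 0]
Event 7: LOCAL 1: VV[1][1]++ -> VV[1]=[0, 4, 1, 0]
Event 8: SEND 3->1: VV[3][3]++ -> VV[3]=[0, 0, 0, 2], msg_vec=[0, 0, 0, 2]; VV[1]=max(VV[1],msg_vec) then VV[1][1]++ -> VV[1]=[0, 5, 1, 2]
Event 3 stamp: [0, 0, 1, 0]
Event 6 stamp: [0, 0, 2, 0]
[0, 0, 1, 0] <= [0, 0, 2, 0]? True
[0, 0, 2, 0] <= [0, 0, 1, 0]? False
Relation: before

Answer: before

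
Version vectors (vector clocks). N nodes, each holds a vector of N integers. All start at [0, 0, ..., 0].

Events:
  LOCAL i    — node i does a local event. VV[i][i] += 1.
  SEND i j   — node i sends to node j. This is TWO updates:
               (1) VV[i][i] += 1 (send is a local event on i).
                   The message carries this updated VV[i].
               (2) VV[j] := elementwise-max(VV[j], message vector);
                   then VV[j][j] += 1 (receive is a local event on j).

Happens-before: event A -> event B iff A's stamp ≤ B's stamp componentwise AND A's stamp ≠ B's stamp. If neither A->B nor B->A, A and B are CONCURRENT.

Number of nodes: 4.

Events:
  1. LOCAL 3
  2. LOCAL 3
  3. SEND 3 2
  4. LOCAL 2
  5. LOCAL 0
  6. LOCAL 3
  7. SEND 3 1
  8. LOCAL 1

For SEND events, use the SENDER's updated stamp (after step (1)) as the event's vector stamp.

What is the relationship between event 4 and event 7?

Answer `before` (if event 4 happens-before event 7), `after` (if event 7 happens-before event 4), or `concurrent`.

Initial: VV[0]=[0, 0, 0, 0]
Initial: VV[1]=[0, 0, 0, 0]
Initial: VV[2]=[0, 0, 0, 0]
Initial: VV[3]=[0, 0, 0, 0]
Event 1: LOCAL 3: VV[3][3]++ -> VV[3]=[0, 0, 0, 1]
Event 2: LOCAL 3: VV[3][3]++ -> VV[3]=[0, 0, 0, 2]
Event 3: SEND 3->2: VV[3][3]++ -> VV[3]=[0, 0, 0, 3], msg_vec=[0, 0, 0, 3]; VV[2]=max(VV[2],msg_vec) then VV[2][2]++ -> VV[2]=[0, 0, 1, 3]
Event 4: LOCAL 2: VV[2][2]++ -> VV[2]=[0, 0, 2, 3]
Event 5: LOCAL 0: VV[0][0]++ -> VV[0]=[1, 0, 0, 0]
Event 6: LOCAL 3: VV[3][3]++ -> VV[3]=[0, 0, 0, 4]
Event 7: SEND 3->1: VV[3][3]++ -> VV[3]=[0, 0, 0, 5], msg_vec=[0, 0, 0, 5]; VV[1]=max(VV[1],msg_vec) then VV[1][1]++ -> VV[1]=[0, 1, 0, 5]
Event 8: LOCAL 1: VV[1][1]++ -> VV[1]=[0, 2, 0, 5]
Event 4 stamp: [0, 0, 2, 3]
Event 7 stamp: [0, 0, 0, 5]
[0, 0, 2, 3] <= [0, 0, 0, 5]? False
[0, 0, 0, 5] <= [0, 0, 2, 3]? False
Relation: concurrent

Answer: concurrent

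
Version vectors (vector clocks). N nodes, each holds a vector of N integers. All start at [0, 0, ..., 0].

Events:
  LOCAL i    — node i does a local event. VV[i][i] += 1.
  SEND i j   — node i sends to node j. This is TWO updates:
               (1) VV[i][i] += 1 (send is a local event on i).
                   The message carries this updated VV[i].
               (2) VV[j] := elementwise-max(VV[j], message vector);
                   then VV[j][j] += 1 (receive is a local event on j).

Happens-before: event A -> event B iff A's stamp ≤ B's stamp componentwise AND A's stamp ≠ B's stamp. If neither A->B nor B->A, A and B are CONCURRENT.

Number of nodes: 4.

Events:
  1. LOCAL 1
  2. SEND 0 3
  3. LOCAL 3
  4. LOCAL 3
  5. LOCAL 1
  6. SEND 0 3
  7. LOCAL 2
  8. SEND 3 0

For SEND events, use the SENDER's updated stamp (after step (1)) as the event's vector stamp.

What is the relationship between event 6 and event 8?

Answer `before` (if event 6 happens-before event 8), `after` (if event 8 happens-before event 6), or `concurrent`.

Initial: VV[0]=[0, 0, 0, 0]
Initial: VV[1]=[0, 0, 0, 0]
Initial: VV[2]=[0, 0, 0, 0]
Initial: VV[3]=[0, 0, 0, 0]
Event 1: LOCAL 1: VV[1][1]++ -> VV[1]=[0, 1, 0, 0]
Event 2: SEND 0->3: VV[0][0]++ -> VV[0]=[1, 0, 0, 0], msg_vec=[1, 0, 0, 0]; VV[3]=max(VV[3],msg_vec) then VV[3][3]++ -> VV[3]=[1, 0, 0, 1]
Event 3: LOCAL 3: VV[3][3]++ -> VV[3]=[1, 0, 0, 2]
Event 4: LOCAL 3: VV[3][3]++ -> VV[3]=[1, 0, 0, 3]
Event 5: LOCAL 1: VV[1][1]++ -> VV[1]=[0, 2, 0, 0]
Event 6: SEND 0->3: VV[0][0]++ -> VV[0]=[2, 0, 0, 0], msg_vec=[2, 0, 0, 0]; VV[3]=max(VV[3],msg_vec) then VV[3][3]++ -> VV[3]=[2, 0, 0, 4]
Event 7: LOCAL 2: VV[2][2]++ -> VV[2]=[0, 0, 1, 0]
Event 8: SEND 3->0: VV[3][3]++ -> VV[3]=[2, 0, 0, 5], msg_vec=[2, 0, 0, 5]; VV[0]=max(VV[0],msg_vec) then VV[0][0]++ -> VV[0]=[3, 0, 0, 5]
Event 6 stamp: [2, 0, 0, 0]
Event 8 stamp: [2, 0, 0, 5]
[2, 0, 0, 0] <= [2, 0, 0, 5]? True
[2, 0, 0, 5] <= [2, 0, 0, 0]? False
Relation: before

Answer: before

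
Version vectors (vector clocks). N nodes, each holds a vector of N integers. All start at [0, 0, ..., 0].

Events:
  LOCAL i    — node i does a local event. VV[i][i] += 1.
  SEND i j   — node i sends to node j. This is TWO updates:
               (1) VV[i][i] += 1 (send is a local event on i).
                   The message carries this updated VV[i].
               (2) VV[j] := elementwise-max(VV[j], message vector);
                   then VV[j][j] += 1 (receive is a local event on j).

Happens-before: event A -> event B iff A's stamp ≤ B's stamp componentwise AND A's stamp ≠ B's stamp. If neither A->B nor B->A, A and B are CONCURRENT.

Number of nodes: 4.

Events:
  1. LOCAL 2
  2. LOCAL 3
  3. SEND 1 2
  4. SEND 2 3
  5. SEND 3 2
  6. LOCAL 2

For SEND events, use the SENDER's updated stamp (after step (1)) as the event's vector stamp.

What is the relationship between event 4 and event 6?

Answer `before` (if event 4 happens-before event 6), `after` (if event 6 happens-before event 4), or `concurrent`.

Initial: VV[0]=[0, 0, 0, 0]
Initial: VV[1]=[0, 0, 0, 0]
Initial: VV[2]=[0, 0, 0, 0]
Initial: VV[3]=[0, 0, 0, 0]
Event 1: LOCAL 2: VV[2][2]++ -> VV[2]=[0, 0, 1, 0]
Event 2: LOCAL 3: VV[3][3]++ -> VV[3]=[0, 0, 0, 1]
Event 3: SEND 1->2: VV[1][1]++ -> VV[1]=[0, 1, 0, 0], msg_vec=[0, 1, 0, 0]; VV[2]=max(VV[2],msg_vec) then VV[2][2]++ -> VV[2]=[0, 1, 2, 0]
Event 4: SEND 2->3: VV[2][2]++ -> VV[2]=[0, 1, 3, 0], msg_vec=[0, 1, 3, 0]; VV[3]=max(VV[3],msg_vec) then VV[3][3]++ -> VV[3]=[0, 1, 3, 2]
Event 5: SEND 3->2: VV[3][3]++ -> VV[3]=[0, 1, 3, 3], msg_vec=[0, 1, 3, 3]; VV[2]=max(VV[2],msg_vec) then VV[2][2]++ -> VV[2]=[0, 1, 4, 3]
Event 6: LOCAL 2: VV[2][2]++ -> VV[2]=[0, 1, 5, 3]
Event 4 stamp: [0, 1, 3, 0]
Event 6 stamp: [0, 1, 5, 3]
[0, 1, 3, 0] <= [0, 1, 5, 3]? True
[0, 1, 5, 3] <= [0, 1, 3, 0]? False
Relation: before

Answer: before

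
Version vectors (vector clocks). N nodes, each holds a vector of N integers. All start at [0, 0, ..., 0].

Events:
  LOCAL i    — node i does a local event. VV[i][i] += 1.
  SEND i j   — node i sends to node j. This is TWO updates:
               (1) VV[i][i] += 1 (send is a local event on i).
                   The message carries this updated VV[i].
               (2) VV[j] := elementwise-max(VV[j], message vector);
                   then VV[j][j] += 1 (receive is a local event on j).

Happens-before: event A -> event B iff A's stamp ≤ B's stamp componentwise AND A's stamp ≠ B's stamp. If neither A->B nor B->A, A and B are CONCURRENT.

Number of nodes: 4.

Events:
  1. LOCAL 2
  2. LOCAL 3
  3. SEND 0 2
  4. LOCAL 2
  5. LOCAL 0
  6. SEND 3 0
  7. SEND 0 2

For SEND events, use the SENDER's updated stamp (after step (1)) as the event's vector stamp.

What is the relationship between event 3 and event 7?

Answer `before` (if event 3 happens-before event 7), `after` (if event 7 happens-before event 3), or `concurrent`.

Initial: VV[0]=[0, 0, 0, 0]
Initial: VV[1]=[0, 0, 0, 0]
Initial: VV[2]=[0, 0, 0, 0]
Initial: VV[3]=[0, 0, 0, 0]
Event 1: LOCAL 2: VV[2][2]++ -> VV[2]=[0, 0, 1, 0]
Event 2: LOCAL 3: VV[3][3]++ -> VV[3]=[0, 0, 0, 1]
Event 3: SEND 0->2: VV[0][0]++ -> VV[0]=[1, 0, 0, 0], msg_vec=[1, 0, 0, 0]; VV[2]=max(VV[2],msg_vec) then VV[2][2]++ -> VV[2]=[1, 0, 2, 0]
Event 4: LOCAL 2: VV[2][2]++ -> VV[2]=[1, 0, 3, 0]
Event 5: LOCAL 0: VV[0][0]++ -> VV[0]=[2, 0, 0, 0]
Event 6: SEND 3->0: VV[3][3]++ -> VV[3]=[0, 0, 0, 2], msg_vec=[0, 0, 0, 2]; VV[0]=max(VV[0],msg_vec) then VV[0][0]++ -> VV[0]=[3, 0, 0, 2]
Event 7: SEND 0->2: VV[0][0]++ -> VV[0]=[4, 0, 0, 2], msg_vec=[4, 0, 0, 2]; VV[2]=max(VV[2],msg_vec) then VV[2][2]++ -> VV[2]=[4, 0, 4, 2]
Event 3 stamp: [1, 0, 0, 0]
Event 7 stamp: [4, 0, 0, 2]
[1, 0, 0, 0] <= [4, 0, 0, 2]? True
[4, 0, 0, 2] <= [1, 0, 0, 0]? False
Relation: before

Answer: before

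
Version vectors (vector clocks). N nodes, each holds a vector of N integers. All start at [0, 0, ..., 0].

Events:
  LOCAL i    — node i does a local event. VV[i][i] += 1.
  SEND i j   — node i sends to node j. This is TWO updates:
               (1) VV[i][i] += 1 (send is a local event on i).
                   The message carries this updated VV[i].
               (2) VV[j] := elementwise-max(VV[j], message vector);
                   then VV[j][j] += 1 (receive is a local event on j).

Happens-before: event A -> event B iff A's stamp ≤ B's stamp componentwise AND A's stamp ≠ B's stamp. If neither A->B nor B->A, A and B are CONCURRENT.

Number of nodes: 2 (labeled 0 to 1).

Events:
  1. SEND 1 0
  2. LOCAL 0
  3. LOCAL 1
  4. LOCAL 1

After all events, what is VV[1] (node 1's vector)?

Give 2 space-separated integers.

Answer: 0 3

Derivation:
Initial: VV[0]=[0, 0]
Initial: VV[1]=[0, 0]
Event 1: SEND 1->0: VV[1][1]++ -> VV[1]=[0, 1], msg_vec=[0, 1]; VV[0]=max(VV[0],msg_vec) then VV[0][0]++ -> VV[0]=[1, 1]
Event 2: LOCAL 0: VV[0][0]++ -> VV[0]=[2, 1]
Event 3: LOCAL 1: VV[1][1]++ -> VV[1]=[0, 2]
Event 4: LOCAL 1: VV[1][1]++ -> VV[1]=[0, 3]
Final vectors: VV[0]=[2, 1]; VV[1]=[0, 3]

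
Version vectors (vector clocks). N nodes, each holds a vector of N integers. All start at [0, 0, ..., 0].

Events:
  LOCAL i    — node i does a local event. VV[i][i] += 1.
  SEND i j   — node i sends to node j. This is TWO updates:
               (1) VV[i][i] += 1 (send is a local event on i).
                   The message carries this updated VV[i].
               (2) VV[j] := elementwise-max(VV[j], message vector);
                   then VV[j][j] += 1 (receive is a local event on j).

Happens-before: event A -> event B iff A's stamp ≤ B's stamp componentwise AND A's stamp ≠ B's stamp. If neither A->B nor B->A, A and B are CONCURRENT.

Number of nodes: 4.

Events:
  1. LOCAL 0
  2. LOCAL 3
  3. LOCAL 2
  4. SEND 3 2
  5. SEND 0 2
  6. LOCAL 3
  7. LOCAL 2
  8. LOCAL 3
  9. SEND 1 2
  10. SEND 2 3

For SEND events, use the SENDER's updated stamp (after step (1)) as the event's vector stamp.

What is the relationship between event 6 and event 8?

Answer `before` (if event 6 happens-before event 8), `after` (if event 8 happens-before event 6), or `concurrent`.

Answer: before

Derivation:
Initial: VV[0]=[0, 0, 0, 0]
Initial: VV[1]=[0, 0, 0, 0]
Initial: VV[2]=[0, 0, 0, 0]
Initial: VV[3]=[0, 0, 0, 0]
Event 1: LOCAL 0: VV[0][0]++ -> VV[0]=[1, 0, 0, 0]
Event 2: LOCAL 3: VV[3][3]++ -> VV[3]=[0, 0, 0, 1]
Event 3: LOCAL 2: VV[2][2]++ -> VV[2]=[0, 0, 1, 0]
Event 4: SEND 3->2: VV[3][3]++ -> VV[3]=[0, 0, 0, 2], msg_vec=[0, 0, 0, 2]; VV[2]=max(VV[2],msg_vec) then VV[2][2]++ -> VV[2]=[0, 0, 2, 2]
Event 5: SEND 0->2: VV[0][0]++ -> VV[0]=[2, 0, 0, 0], msg_vec=[2, 0, 0, 0]; VV[2]=max(VV[2],msg_vec) then VV[2][2]++ -> VV[2]=[2, 0, 3, 2]
Event 6: LOCAL 3: VV[3][3]++ -> VV[3]=[0, 0, 0, 3]
Event 7: LOCAL 2: VV[2][2]++ -> VV[2]=[2, 0, 4, 2]
Event 8: LOCAL 3: VV[3][3]++ -> VV[3]=[0, 0, 0, 4]
Event 9: SEND 1->2: VV[1][1]++ -> VV[1]=[0, 1, 0, 0], msg_vec=[0, 1, 0, 0]; VV[2]=max(VV[2],msg_vec) then VV[2][2]++ -> VV[2]=[2, 1, 5, 2]
Event 10: SEND 2->3: VV[2][2]++ -> VV[2]=[2, 1, 6, 2], msg_vec=[2, 1, 6, 2]; VV[3]=max(VV[3],msg_vec) then VV[3][3]++ -> VV[3]=[2, 1, 6, 5]
Event 6 stamp: [0, 0, 0, 3]
Event 8 stamp: [0, 0, 0, 4]
[0, 0, 0, 3] <= [0, 0, 0, 4]? True
[0, 0, 0, 4] <= [0, 0, 0, 3]? False
Relation: before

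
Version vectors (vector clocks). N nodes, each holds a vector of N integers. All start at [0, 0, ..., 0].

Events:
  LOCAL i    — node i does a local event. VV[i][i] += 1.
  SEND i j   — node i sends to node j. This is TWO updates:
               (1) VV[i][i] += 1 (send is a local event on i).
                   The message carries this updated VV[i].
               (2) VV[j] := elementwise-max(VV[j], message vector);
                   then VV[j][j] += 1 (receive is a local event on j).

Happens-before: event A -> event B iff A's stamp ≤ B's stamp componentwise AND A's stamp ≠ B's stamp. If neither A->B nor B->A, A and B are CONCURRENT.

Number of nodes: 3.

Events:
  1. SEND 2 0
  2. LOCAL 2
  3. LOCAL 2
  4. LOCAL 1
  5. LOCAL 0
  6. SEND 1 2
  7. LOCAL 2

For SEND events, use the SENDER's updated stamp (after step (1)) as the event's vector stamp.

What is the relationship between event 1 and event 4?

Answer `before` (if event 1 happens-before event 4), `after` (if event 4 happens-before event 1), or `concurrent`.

Answer: concurrent

Derivation:
Initial: VV[0]=[0, 0, 0]
Initial: VV[1]=[0, 0, 0]
Initial: VV[2]=[0, 0, 0]
Event 1: SEND 2->0: VV[2][2]++ -> VV[2]=[0, 0, 1], msg_vec=[0, 0, 1]; VV[0]=max(VV[0],msg_vec) then VV[0][0]++ -> VV[0]=[1, 0, 1]
Event 2: LOCAL 2: VV[2][2]++ -> VV[2]=[0, 0, 2]
Event 3: LOCAL 2: VV[2][2]++ -> VV[2]=[0, 0, 3]
Event 4: LOCAL 1: VV[1][1]++ -> VV[1]=[0, 1, 0]
Event 5: LOCAL 0: VV[0][0]++ -> VV[0]=[2, 0, 1]
Event 6: SEND 1->2: VV[1][1]++ -> VV[1]=[0, 2, 0], msg_vec=[0, 2, 0]; VV[2]=max(VV[2],msg_vec) then VV[2][2]++ -> VV[2]=[0, 2, 4]
Event 7: LOCAL 2: VV[2][2]++ -> VV[2]=[0, 2, 5]
Event 1 stamp: [0, 0, 1]
Event 4 stamp: [0, 1, 0]
[0, 0, 1] <= [0, 1, 0]? False
[0, 1, 0] <= [0, 0, 1]? False
Relation: concurrent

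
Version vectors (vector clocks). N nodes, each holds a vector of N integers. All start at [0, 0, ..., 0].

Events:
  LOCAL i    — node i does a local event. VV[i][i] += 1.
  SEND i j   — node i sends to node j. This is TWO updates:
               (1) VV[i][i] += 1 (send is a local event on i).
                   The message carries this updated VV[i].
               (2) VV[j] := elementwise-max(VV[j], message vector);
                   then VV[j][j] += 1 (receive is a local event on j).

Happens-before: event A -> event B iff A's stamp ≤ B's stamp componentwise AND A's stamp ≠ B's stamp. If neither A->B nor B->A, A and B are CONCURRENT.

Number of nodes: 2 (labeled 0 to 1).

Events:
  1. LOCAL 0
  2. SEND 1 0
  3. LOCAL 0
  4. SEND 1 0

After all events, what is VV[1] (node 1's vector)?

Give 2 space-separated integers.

Answer: 0 2

Derivation:
Initial: VV[0]=[0, 0]
Initial: VV[1]=[0, 0]
Event 1: LOCAL 0: VV[0][0]++ -> VV[0]=[1, 0]
Event 2: SEND 1->0: VV[1][1]++ -> VV[1]=[0, 1], msg_vec=[0, 1]; VV[0]=max(VV[0],msg_vec) then VV[0][0]++ -> VV[0]=[2, 1]
Event 3: LOCAL 0: VV[0][0]++ -> VV[0]=[3, 1]
Event 4: SEND 1->0: VV[1][1]++ -> VV[1]=[0, 2], msg_vec=[0, 2]; VV[0]=max(VV[0],msg_vec) then VV[0][0]++ -> VV[0]=[4, 2]
Final vectors: VV[0]=[4, 2]; VV[1]=[0, 2]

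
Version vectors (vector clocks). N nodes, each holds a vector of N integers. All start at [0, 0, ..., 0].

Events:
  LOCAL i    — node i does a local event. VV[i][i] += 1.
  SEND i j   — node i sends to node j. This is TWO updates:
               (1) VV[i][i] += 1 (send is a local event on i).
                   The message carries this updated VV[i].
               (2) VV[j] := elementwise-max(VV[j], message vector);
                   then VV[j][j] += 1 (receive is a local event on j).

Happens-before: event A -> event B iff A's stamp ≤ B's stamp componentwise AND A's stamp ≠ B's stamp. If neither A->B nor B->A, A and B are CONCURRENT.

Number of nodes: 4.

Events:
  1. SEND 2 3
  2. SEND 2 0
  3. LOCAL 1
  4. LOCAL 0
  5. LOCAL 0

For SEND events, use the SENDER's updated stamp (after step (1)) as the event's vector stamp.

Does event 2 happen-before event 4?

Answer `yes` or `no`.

Answer: yes

Derivation:
Initial: VV[0]=[0, 0, 0, 0]
Initial: VV[1]=[0, 0, 0, 0]
Initial: VV[2]=[0, 0, 0, 0]
Initial: VV[3]=[0, 0, 0, 0]
Event 1: SEND 2->3: VV[2][2]++ -> VV[2]=[0, 0, 1, 0], msg_vec=[0, 0, 1, 0]; VV[3]=max(VV[3],msg_vec) then VV[3][3]++ -> VV[3]=[0, 0, 1, 1]
Event 2: SEND 2->0: VV[2][2]++ -> VV[2]=[0, 0, 2, 0], msg_vec=[0, 0, 2, 0]; VV[0]=max(VV[0],msg_vec) then VV[0][0]++ -> VV[0]=[1, 0, 2, 0]
Event 3: LOCAL 1: VV[1][1]++ -> VV[1]=[0, 1, 0, 0]
Event 4: LOCAL 0: VV[0][0]++ -> VV[0]=[2, 0, 2, 0]
Event 5: LOCAL 0: VV[0][0]++ -> VV[0]=[3, 0, 2, 0]
Event 2 stamp: [0, 0, 2, 0]
Event 4 stamp: [2, 0, 2, 0]
[0, 0, 2, 0] <= [2, 0, 2, 0]? True. Equal? False. Happens-before: True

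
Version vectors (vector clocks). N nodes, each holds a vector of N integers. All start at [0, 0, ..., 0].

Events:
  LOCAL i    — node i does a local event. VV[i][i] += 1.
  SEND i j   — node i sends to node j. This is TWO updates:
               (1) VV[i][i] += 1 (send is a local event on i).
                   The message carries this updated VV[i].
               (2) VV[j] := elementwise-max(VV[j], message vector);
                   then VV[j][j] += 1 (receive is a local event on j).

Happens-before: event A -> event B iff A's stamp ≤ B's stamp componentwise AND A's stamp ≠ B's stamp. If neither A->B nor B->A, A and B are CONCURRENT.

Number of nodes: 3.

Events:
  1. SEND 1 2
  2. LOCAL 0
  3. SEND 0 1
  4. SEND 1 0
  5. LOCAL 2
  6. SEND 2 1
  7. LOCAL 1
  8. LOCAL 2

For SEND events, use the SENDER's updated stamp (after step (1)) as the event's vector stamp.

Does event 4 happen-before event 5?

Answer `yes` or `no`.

Answer: no

Derivation:
Initial: VV[0]=[0, 0, 0]
Initial: VV[1]=[0, 0, 0]
Initial: VV[2]=[0, 0, 0]
Event 1: SEND 1->2: VV[1][1]++ -> VV[1]=[0, 1, 0], msg_vec=[0, 1, 0]; VV[2]=max(VV[2],msg_vec) then VV[2][2]++ -> VV[2]=[0, 1, 1]
Event 2: LOCAL 0: VV[0][0]++ -> VV[0]=[1, 0, 0]
Event 3: SEND 0->1: VV[0][0]++ -> VV[0]=[2, 0, 0], msg_vec=[2, 0, 0]; VV[1]=max(VV[1],msg_vec) then VV[1][1]++ -> VV[1]=[2, 2, 0]
Event 4: SEND 1->0: VV[1][1]++ -> VV[1]=[2, 3, 0], msg_vec=[2, 3, 0]; VV[0]=max(VV[0],msg_vec) then VV[0][0]++ -> VV[0]=[3, 3, 0]
Event 5: LOCAL 2: VV[2][2]++ -> VV[2]=[0, 1, 2]
Event 6: SEND 2->1: VV[2][2]++ -> VV[2]=[0, 1, 3], msg_vec=[0, 1, 3]; VV[1]=max(VV[1],msg_vec) then VV[1][1]++ -> VV[1]=[2, 4, 3]
Event 7: LOCAL 1: VV[1][1]++ -> VV[1]=[2, 5, 3]
Event 8: LOCAL 2: VV[2][2]++ -> VV[2]=[0, 1, 4]
Event 4 stamp: [2, 3, 0]
Event 5 stamp: [0, 1, 2]
[2, 3, 0] <= [0, 1, 2]? False. Equal? False. Happens-before: False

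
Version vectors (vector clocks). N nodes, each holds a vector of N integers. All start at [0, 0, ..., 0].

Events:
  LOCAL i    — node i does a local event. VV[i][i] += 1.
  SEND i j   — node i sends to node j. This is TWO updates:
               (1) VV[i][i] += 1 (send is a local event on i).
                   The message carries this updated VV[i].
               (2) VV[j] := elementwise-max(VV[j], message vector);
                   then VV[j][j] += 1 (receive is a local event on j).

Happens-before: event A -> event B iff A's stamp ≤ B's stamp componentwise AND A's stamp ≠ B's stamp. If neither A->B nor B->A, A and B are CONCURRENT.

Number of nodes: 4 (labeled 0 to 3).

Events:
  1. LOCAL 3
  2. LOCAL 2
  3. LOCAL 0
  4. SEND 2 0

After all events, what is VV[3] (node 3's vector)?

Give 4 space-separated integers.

Answer: 0 0 0 1

Derivation:
Initial: VV[0]=[0, 0, 0, 0]
Initial: VV[1]=[0, 0, 0, 0]
Initial: VV[2]=[0, 0, 0, 0]
Initial: VV[3]=[0, 0, 0, 0]
Event 1: LOCAL 3: VV[3][3]++ -> VV[3]=[0, 0, 0, 1]
Event 2: LOCAL 2: VV[2][2]++ -> VV[2]=[0, 0, 1, 0]
Event 3: LOCAL 0: VV[0][0]++ -> VV[0]=[1, 0, 0, 0]
Event 4: SEND 2->0: VV[2][2]++ -> VV[2]=[0, 0, 2, 0], msg_vec=[0, 0, 2, 0]; VV[0]=max(VV[0],msg_vec) then VV[0][0]++ -> VV[0]=[2, 0, 2, 0]
Final vectors: VV[0]=[2, 0, 2, 0]; VV[1]=[0, 0, 0, 0]; VV[2]=[0, 0, 2, 0]; VV[3]=[0, 0, 0, 1]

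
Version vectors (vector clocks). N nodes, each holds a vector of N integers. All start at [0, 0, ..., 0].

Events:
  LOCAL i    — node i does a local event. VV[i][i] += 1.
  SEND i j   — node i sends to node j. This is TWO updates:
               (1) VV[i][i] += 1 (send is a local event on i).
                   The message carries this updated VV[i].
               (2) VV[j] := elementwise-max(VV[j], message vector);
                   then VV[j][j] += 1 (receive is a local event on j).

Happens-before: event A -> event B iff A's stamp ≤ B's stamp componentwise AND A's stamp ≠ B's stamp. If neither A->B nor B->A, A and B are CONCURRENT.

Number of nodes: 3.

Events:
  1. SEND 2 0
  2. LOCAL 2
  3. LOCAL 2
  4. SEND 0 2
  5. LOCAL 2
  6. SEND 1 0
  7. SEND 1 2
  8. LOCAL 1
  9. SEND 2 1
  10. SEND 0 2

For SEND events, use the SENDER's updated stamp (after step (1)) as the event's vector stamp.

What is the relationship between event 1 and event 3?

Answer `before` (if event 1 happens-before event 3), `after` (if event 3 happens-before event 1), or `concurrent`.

Answer: before

Derivation:
Initial: VV[0]=[0, 0, 0]
Initial: VV[1]=[0, 0, 0]
Initial: VV[2]=[0, 0, 0]
Event 1: SEND 2->0: VV[2][2]++ -> VV[2]=[0, 0, 1], msg_vec=[0, 0, 1]; VV[0]=max(VV[0],msg_vec) then VV[0][0]++ -> VV[0]=[1, 0, 1]
Event 2: LOCAL 2: VV[2][2]++ -> VV[2]=[0, 0, 2]
Event 3: LOCAL 2: VV[2][2]++ -> VV[2]=[0, 0, 3]
Event 4: SEND 0->2: VV[0][0]++ -> VV[0]=[2, 0, 1], msg_vec=[2, 0, 1]; VV[2]=max(VV[2],msg_vec) then VV[2][2]++ -> VV[2]=[2, 0, 4]
Event 5: LOCAL 2: VV[2][2]++ -> VV[2]=[2, 0, 5]
Event 6: SEND 1->0: VV[1][1]++ -> VV[1]=[0, 1, 0], msg_vec=[0, 1, 0]; VV[0]=max(VV[0],msg_vec) then VV[0][0]++ -> VV[0]=[3, 1, 1]
Event 7: SEND 1->2: VV[1][1]++ -> VV[1]=[0, 2, 0], msg_vec=[0, 2, 0]; VV[2]=max(VV[2],msg_vec) then VV[2][2]++ -> VV[2]=[2, 2, 6]
Event 8: LOCAL 1: VV[1][1]++ -> VV[1]=[0, 3, 0]
Event 9: SEND 2->1: VV[2][2]++ -> VV[2]=[2, 2, 7], msg_vec=[2, 2, 7]; VV[1]=max(VV[1],msg_vec) then VV[1][1]++ -> VV[1]=[2, 4, 7]
Event 10: SEND 0->2: VV[0][0]++ -> VV[0]=[4, 1, 1], msg_vec=[4, 1, 1]; VV[2]=max(VV[2],msg_vec) then VV[2][2]++ -> VV[2]=[4, 2, 8]
Event 1 stamp: [0, 0, 1]
Event 3 stamp: [0, 0, 3]
[0, 0, 1] <= [0, 0, 3]? True
[0, 0, 3] <= [0, 0, 1]? False
Relation: before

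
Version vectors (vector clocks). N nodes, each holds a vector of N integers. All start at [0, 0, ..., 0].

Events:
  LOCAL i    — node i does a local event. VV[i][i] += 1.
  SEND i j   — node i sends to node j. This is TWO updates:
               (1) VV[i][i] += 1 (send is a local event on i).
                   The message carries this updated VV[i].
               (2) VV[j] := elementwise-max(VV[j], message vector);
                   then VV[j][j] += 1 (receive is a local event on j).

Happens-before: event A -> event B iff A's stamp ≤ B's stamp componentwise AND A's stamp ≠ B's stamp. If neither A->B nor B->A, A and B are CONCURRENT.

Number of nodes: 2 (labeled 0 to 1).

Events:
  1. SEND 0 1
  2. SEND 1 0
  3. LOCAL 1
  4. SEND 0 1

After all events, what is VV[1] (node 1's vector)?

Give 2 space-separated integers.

Initial: VV[0]=[0, 0]
Initial: VV[1]=[0, 0]
Event 1: SEND 0->1: VV[0][0]++ -> VV[0]=[1, 0], msg_vec=[1, 0]; VV[1]=max(VV[1],msg_vec) then VV[1][1]++ -> VV[1]=[1, 1]
Event 2: SEND 1->0: VV[1][1]++ -> VV[1]=[1, 2], msg_vec=[1, 2]; VV[0]=max(VV[0],msg_vec) then VV[0][0]++ -> VV[0]=[2, 2]
Event 3: LOCAL 1: VV[1][1]++ -> VV[1]=[1, 3]
Event 4: SEND 0->1: VV[0][0]++ -> VV[0]=[3, 2], msg_vec=[3, 2]; VV[1]=max(VV[1],msg_vec) then VV[1][1]++ -> VV[1]=[3, 4]
Final vectors: VV[0]=[3, 2]; VV[1]=[3, 4]

Answer: 3 4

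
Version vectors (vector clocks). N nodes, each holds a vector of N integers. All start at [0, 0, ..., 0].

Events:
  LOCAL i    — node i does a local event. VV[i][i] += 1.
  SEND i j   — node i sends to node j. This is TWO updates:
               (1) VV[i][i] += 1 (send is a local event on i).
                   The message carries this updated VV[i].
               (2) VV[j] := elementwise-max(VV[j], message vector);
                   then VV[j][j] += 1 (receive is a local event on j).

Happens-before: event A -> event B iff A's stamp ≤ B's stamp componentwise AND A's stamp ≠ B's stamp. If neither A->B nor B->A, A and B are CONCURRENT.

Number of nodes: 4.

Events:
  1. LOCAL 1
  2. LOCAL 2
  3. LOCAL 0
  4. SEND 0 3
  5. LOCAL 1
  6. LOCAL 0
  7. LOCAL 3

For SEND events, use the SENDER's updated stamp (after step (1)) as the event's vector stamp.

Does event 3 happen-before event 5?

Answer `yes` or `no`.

Answer: no

Derivation:
Initial: VV[0]=[0, 0, 0, 0]
Initial: VV[1]=[0, 0, 0, 0]
Initial: VV[2]=[0, 0, 0, 0]
Initial: VV[3]=[0, 0, 0, 0]
Event 1: LOCAL 1: VV[1][1]++ -> VV[1]=[0, 1, 0, 0]
Event 2: LOCAL 2: VV[2][2]++ -> VV[2]=[0, 0, 1, 0]
Event 3: LOCAL 0: VV[0][0]++ -> VV[0]=[1, 0, 0, 0]
Event 4: SEND 0->3: VV[0][0]++ -> VV[0]=[2, 0, 0, 0], msg_vec=[2, 0, 0, 0]; VV[3]=max(VV[3],msg_vec) then VV[3][3]++ -> VV[3]=[2, 0, 0, 1]
Event 5: LOCAL 1: VV[1][1]++ -> VV[1]=[0, 2, 0, 0]
Event 6: LOCAL 0: VV[0][0]++ -> VV[0]=[3, 0, 0, 0]
Event 7: LOCAL 3: VV[3][3]++ -> VV[3]=[2, 0, 0, 2]
Event 3 stamp: [1, 0, 0, 0]
Event 5 stamp: [0, 2, 0, 0]
[1, 0, 0, 0] <= [0, 2, 0, 0]? False. Equal? False. Happens-before: False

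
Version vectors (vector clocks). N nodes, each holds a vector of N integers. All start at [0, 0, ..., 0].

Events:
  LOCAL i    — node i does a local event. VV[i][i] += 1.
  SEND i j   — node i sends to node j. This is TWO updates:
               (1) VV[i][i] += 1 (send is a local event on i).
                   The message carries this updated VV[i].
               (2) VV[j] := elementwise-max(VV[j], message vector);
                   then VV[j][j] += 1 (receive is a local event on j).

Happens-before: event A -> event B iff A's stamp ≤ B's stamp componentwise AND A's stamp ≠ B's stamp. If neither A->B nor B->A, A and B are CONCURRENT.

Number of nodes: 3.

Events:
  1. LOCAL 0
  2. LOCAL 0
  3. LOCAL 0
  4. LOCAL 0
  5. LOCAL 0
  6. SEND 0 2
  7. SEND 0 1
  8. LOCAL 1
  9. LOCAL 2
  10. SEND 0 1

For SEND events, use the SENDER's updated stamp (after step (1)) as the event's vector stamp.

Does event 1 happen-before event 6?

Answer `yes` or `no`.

Initial: VV[0]=[0, 0, 0]
Initial: VV[1]=[0, 0, 0]
Initial: VV[2]=[0, 0, 0]
Event 1: LOCAL 0: VV[0][0]++ -> VV[0]=[1, 0, 0]
Event 2: LOCAL 0: VV[0][0]++ -> VV[0]=[2, 0, 0]
Event 3: LOCAL 0: VV[0][0]++ -> VV[0]=[3, 0, 0]
Event 4: LOCAL 0: VV[0][0]++ -> VV[0]=[4, 0, 0]
Event 5: LOCAL 0: VV[0][0]++ -> VV[0]=[5, 0, 0]
Event 6: SEND 0->2: VV[0][0]++ -> VV[0]=[6, 0, 0], msg_vec=[6, 0, 0]; VV[2]=max(VV[2],msg_vec) then VV[2][2]++ -> VV[2]=[6, 0, 1]
Event 7: SEND 0->1: VV[0][0]++ -> VV[0]=[7, 0, 0], msg_vec=[7, 0, 0]; VV[1]=max(VV[1],msg_vec) then VV[1][1]++ -> VV[1]=[7, 1, 0]
Event 8: LOCAL 1: VV[1][1]++ -> VV[1]=[7, 2, 0]
Event 9: LOCAL 2: VV[2][2]++ -> VV[2]=[6, 0, 2]
Event 10: SEND 0->1: VV[0][0]++ -> VV[0]=[8, 0, 0], msg_vec=[8, 0, 0]; VV[1]=max(VV[1],msg_vec) then VV[1][1]++ -> VV[1]=[8, 3, 0]
Event 1 stamp: [1, 0, 0]
Event 6 stamp: [6, 0, 0]
[1, 0, 0] <= [6, 0, 0]? True. Equal? False. Happens-before: True

Answer: yes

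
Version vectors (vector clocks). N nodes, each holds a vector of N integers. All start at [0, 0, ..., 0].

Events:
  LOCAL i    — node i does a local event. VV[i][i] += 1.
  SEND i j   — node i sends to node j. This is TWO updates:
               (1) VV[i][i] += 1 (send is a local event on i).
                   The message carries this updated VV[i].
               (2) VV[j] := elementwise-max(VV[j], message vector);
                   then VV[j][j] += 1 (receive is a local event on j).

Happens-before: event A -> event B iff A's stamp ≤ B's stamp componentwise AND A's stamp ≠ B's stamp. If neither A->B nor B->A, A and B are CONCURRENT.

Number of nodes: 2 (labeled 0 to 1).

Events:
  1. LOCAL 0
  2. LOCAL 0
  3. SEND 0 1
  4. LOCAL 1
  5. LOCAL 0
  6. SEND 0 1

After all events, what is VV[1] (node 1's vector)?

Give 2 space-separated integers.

Initial: VV[0]=[0, 0]
Initial: VV[1]=[0, 0]
Event 1: LOCAL 0: VV[0][0]++ -> VV[0]=[1, 0]
Event 2: LOCAL 0: VV[0][0]++ -> VV[0]=[2, 0]
Event 3: SEND 0->1: VV[0][0]++ -> VV[0]=[3, 0], msg_vec=[3, 0]; VV[1]=max(VV[1],msg_vec) then VV[1][1]++ -> VV[1]=[3, 1]
Event 4: LOCAL 1: VV[1][1]++ -> VV[1]=[3, 2]
Event 5: LOCAL 0: VV[0][0]++ -> VV[0]=[4, 0]
Event 6: SEND 0->1: VV[0][0]++ -> VV[0]=[5, 0], msg_vec=[5, 0]; VV[1]=max(VV[1],msg_vec) then VV[1][1]++ -> VV[1]=[5, 3]
Final vectors: VV[0]=[5, 0]; VV[1]=[5, 3]

Answer: 5 3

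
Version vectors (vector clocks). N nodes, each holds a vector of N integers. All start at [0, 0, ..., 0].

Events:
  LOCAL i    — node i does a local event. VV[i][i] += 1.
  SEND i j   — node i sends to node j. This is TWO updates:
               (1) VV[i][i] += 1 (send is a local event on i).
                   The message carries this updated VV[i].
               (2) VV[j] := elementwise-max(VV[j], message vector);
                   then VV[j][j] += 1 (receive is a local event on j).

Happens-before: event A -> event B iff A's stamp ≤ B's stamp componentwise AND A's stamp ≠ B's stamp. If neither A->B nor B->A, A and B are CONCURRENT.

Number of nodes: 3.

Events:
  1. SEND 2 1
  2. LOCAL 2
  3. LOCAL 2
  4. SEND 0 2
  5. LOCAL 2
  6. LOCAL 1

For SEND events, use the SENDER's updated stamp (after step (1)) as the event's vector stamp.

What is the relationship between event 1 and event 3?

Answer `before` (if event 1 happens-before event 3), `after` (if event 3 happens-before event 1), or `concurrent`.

Answer: before

Derivation:
Initial: VV[0]=[0, 0, 0]
Initial: VV[1]=[0, 0, 0]
Initial: VV[2]=[0, 0, 0]
Event 1: SEND 2->1: VV[2][2]++ -> VV[2]=[0, 0, 1], msg_vec=[0, 0, 1]; VV[1]=max(VV[1],msg_vec) then VV[1][1]++ -> VV[1]=[0, 1, 1]
Event 2: LOCAL 2: VV[2][2]++ -> VV[2]=[0, 0, 2]
Event 3: LOCAL 2: VV[2][2]++ -> VV[2]=[0, 0, 3]
Event 4: SEND 0->2: VV[0][0]++ -> VV[0]=[1, 0, 0], msg_vec=[1, 0, 0]; VV[2]=max(VV[2],msg_vec) then VV[2][2]++ -> VV[2]=[1, 0, 4]
Event 5: LOCAL 2: VV[2][2]++ -> VV[2]=[1, 0, 5]
Event 6: LOCAL 1: VV[1][1]++ -> VV[1]=[0, 2, 1]
Event 1 stamp: [0, 0, 1]
Event 3 stamp: [0, 0, 3]
[0, 0, 1] <= [0, 0, 3]? True
[0, 0, 3] <= [0, 0, 1]? False
Relation: before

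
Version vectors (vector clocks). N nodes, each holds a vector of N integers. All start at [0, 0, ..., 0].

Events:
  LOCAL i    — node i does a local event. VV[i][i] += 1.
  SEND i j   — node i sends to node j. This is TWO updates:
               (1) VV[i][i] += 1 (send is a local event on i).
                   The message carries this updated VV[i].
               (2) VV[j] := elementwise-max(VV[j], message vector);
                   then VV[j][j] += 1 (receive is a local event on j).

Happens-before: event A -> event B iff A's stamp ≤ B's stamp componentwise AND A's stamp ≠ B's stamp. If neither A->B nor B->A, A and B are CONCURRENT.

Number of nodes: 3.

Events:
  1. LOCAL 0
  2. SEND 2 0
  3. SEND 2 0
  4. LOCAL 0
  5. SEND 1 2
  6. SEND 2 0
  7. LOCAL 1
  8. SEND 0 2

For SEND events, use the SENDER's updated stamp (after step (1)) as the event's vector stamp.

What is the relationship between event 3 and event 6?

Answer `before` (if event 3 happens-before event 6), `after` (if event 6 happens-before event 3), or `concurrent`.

Initial: VV[0]=[0, 0, 0]
Initial: VV[1]=[0, 0, 0]
Initial: VV[2]=[0, 0, 0]
Event 1: LOCAL 0: VV[0][0]++ -> VV[0]=[1, 0, 0]
Event 2: SEND 2->0: VV[2][2]++ -> VV[2]=[0, 0, 1], msg_vec=[0, 0, 1]; VV[0]=max(VV[0],msg_vec) then VV[0][0]++ -> VV[0]=[2, 0, 1]
Event 3: SEND 2->0: VV[2][2]++ -> VV[2]=[0, 0, 2], msg_vec=[0, 0, 2]; VV[0]=max(VV[0],msg_vec) then VV[0][0]++ -> VV[0]=[3, 0, 2]
Event 4: LOCAL 0: VV[0][0]++ -> VV[0]=[4, 0, 2]
Event 5: SEND 1->2: VV[1][1]++ -> VV[1]=[0, 1, 0], msg_vec=[0, 1, 0]; VV[2]=max(VV[2],msg_vec) then VV[2][2]++ -> VV[2]=[0, 1, 3]
Event 6: SEND 2->0: VV[2][2]++ -> VV[2]=[0, 1, 4], msg_vec=[0, 1, 4]; VV[0]=max(VV[0],msg_vec) then VV[0][0]++ -> VV[0]=[5, 1, 4]
Event 7: LOCAL 1: VV[1][1]++ -> VV[1]=[0, 2, 0]
Event 8: SEND 0->2: VV[0][0]++ -> VV[0]=[6, 1, 4], msg_vec=[6, 1, 4]; VV[2]=max(VV[2],msg_vec) then VV[2][2]++ -> VV[2]=[6, 1, 5]
Event 3 stamp: [0, 0, 2]
Event 6 stamp: [0, 1, 4]
[0, 0, 2] <= [0, 1, 4]? True
[0, 1, 4] <= [0, 0, 2]? False
Relation: before

Answer: before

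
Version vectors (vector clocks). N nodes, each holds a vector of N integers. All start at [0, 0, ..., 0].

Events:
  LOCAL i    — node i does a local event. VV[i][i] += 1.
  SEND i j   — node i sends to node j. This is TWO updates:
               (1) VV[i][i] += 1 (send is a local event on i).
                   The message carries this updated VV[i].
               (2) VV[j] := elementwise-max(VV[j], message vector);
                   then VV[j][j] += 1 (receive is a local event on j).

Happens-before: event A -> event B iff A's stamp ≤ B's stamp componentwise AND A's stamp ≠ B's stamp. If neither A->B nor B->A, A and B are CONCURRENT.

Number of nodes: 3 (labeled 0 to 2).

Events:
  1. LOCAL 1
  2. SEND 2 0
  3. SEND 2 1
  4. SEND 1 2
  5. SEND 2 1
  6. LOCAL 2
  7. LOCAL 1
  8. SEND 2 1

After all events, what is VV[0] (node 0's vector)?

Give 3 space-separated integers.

Answer: 1 0 1

Derivation:
Initial: VV[0]=[0, 0, 0]
Initial: VV[1]=[0, 0, 0]
Initial: VV[2]=[0, 0, 0]
Event 1: LOCAL 1: VV[1][1]++ -> VV[1]=[0, 1, 0]
Event 2: SEND 2->0: VV[2][2]++ -> VV[2]=[0, 0, 1], msg_vec=[0, 0, 1]; VV[0]=max(VV[0],msg_vec) then VV[0][0]++ -> VV[0]=[1, 0, 1]
Event 3: SEND 2->1: VV[2][2]++ -> VV[2]=[0, 0, 2], msg_vec=[0, 0, 2]; VV[1]=max(VV[1],msg_vec) then VV[1][1]++ -> VV[1]=[0, 2, 2]
Event 4: SEND 1->2: VV[1][1]++ -> VV[1]=[0, 3, 2], msg_vec=[0, 3, 2]; VV[2]=max(VV[2],msg_vec) then VV[2][2]++ -> VV[2]=[0, 3, 3]
Event 5: SEND 2->1: VV[2][2]++ -> VV[2]=[0, 3, 4], msg_vec=[0, 3, 4]; VV[1]=max(VV[1],msg_vec) then VV[1][1]++ -> VV[1]=[0, 4, 4]
Event 6: LOCAL 2: VV[2][2]++ -> VV[2]=[0, 3, 5]
Event 7: LOCAL 1: VV[1][1]++ -> VV[1]=[0, 5, 4]
Event 8: SEND 2->1: VV[2][2]++ -> VV[2]=[0, 3, 6], msg_vec=[0, 3, 6]; VV[1]=max(VV[1],msg_vec) then VV[1][1]++ -> VV[1]=[0, 6, 6]
Final vectors: VV[0]=[1, 0, 1]; VV[1]=[0, 6, 6]; VV[2]=[0, 3, 6]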